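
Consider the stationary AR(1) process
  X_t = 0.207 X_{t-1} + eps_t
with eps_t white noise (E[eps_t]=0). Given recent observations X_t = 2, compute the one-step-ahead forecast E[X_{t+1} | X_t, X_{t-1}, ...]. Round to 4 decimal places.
E[X_{t+1} \mid \mathcal F_t] = 0.4140

For an AR(p) model X_t = c + sum_i phi_i X_{t-i} + eps_t, the
one-step-ahead conditional mean is
  E[X_{t+1} | X_t, ...] = c + sum_i phi_i X_{t+1-i}.
Substitute known values:
  E[X_{t+1} | ...] = (0.207) * (2)
                   = 0.4140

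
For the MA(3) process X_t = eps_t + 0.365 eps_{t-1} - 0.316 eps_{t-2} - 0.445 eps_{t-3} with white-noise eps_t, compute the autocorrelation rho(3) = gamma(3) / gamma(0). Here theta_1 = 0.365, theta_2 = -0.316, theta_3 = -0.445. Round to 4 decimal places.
\rho(3) = -0.3109

For an MA(q) process with theta_0 = 1, the autocovariance is
  gamma(k) = sigma^2 * sum_{i=0..q-k} theta_i * theta_{i+k},
and rho(k) = gamma(k) / gamma(0). Sigma^2 cancels.
  numerator   = (1)*(-0.445) = -0.445.
  denominator = (1)^2 + (0.365)^2 + (-0.316)^2 + (-0.445)^2 = 1.431106.
  rho(3) = -0.445 / 1.431106 = -0.3109.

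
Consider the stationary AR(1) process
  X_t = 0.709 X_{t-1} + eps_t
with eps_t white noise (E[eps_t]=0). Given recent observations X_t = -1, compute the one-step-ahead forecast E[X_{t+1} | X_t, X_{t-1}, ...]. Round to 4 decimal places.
E[X_{t+1} \mid \mathcal F_t] = -0.7090

For an AR(p) model X_t = c + sum_i phi_i X_{t-i} + eps_t, the
one-step-ahead conditional mean is
  E[X_{t+1} | X_t, ...] = c + sum_i phi_i X_{t+1-i}.
Substitute known values:
  E[X_{t+1} | ...] = (0.709) * (-1)
                   = -0.7090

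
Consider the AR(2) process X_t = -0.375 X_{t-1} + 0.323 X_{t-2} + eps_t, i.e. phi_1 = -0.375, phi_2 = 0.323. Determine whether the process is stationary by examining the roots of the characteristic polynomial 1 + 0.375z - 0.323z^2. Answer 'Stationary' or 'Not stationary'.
\text{Stationary}

The AR(p) characteristic polynomial is P(z) = 1 + 0.375z - 0.323z^2.
Stationarity requires all roots to lie outside the unit circle, i.e. |z| > 1 for every root.
Set 1 + (0.375) z + (-0.323) z^2 = 0, i.e. a z^2 + b z + c = 0 with a = -0.323, b = 0.375, c = 1.
Discriminant D = b^2 - 4ac = (0.375)^2 - 4*(-0.323)*1 = 0.140625 - (-1.292) = 1.432625.
D >= 0, so the roots are real: z = (-b +/- sqrt(D)) / (2a) = (-0.375 +/- 1.196923) / (-0.646).
  z_1 = (-0.375 + 1.196923) / (-0.646) = -1.2723,   |z_1| = 1.2723.
  z_2 = (-0.375 - 1.196923) / (-0.646) = 2.4333,   |z_2| = 2.4333.
Moduli of all roots: 1.2723, 2.4333.
All moduli strictly greater than 1? Yes.
Verdict: Stationary.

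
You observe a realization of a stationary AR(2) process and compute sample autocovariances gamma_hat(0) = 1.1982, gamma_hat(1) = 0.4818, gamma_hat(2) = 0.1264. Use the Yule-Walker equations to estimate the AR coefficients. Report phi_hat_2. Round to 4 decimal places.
\hat\phi_{2} = -0.0670

The Yule-Walker equations for an AR(p) process read, in matrix form,
  Gamma_p phi = r_p,   with   (Gamma_p)_{ij} = gamma(|i - j|),
                       (r_p)_i = gamma(i),   i,j = 1..p.
Substitute the sample gammas (Toeplitz matrix and right-hand side of size 2):
  Gamma_p = [[1.1982, 0.4818], [0.4818, 1.1982]]
  r_p     = [0.4818, 0.1264]
Written out:
  1.1982 phi_1 + 0.4818 phi_2 = 0.4818
  0.4818 phi_1 + 1.1982 phi_2 = 0.1264
Solve by Cramer's rule:
  det = gamma(0)^2 - gamma(1)^2 = (1.1982)^2 - (0.4818)^2 = 1.43568324 - 0.23213124 = 1.203552
  phi_hat_1 = [gamma(1) gamma(0) - gamma(1) gamma(2)] / det = [(0.4818)(1.1982) - (0.4818)(0.1264)] / 1.203552 = 0.51639324 / 1.203552 = 0.4291
  phi_hat_2 = [gamma(0) gamma(2) - gamma(1)^2] / det = [(1.1982)(0.1264) - (0.4818)^2] / 1.203552 = -0.08067876 / 1.203552 = -0.067
So phi_hat = [0.4291, -0.0670].
Therefore phi_hat_2 = -0.0670.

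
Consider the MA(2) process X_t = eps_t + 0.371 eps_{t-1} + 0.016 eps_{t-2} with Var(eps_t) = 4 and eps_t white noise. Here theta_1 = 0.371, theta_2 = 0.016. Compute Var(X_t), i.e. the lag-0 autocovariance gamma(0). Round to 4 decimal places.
\gamma(0) = 4.5516

For an MA(q) process X_t = eps_t + sum_i theta_i eps_{t-i} with
Var(eps_t) = sigma^2, the variance is
  gamma(0) = sigma^2 * (1 + sum_i theta_i^2).
  sum_i theta_i^2 = (0.371)^2 + (0.016)^2 = 0.137641 + 0.000256 = 0.137897.
  gamma(0) = 4 * (1 + 0.137897) = 4 * 1.137897 = 4.551588, which rounds to 4.5516.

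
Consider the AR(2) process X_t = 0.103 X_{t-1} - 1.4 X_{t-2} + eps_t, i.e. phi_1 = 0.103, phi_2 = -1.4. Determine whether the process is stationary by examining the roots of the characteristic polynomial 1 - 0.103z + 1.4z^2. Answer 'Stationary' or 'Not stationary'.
\text{Not stationary}

The AR(p) characteristic polynomial is P(z) = 1 - 0.103z + 1.4z^2.
Stationarity requires all roots to lie outside the unit circle, i.e. |z| > 1 for every root.
Set 1 + (-0.103) z + (1.4) z^2 = 0, i.e. a z^2 + b z + c = 0 with a = 1.4, b = -0.103, c = 1.
Discriminant D = b^2 - 4ac = (-0.103)^2 - 4*(1.4)*1 = 0.010609 - (5.6) = -5.589391.
D < 0, so the roots are the complex-conjugate pair z = (-b +/- i sqrt(-D)) / (2a) = 0.0368 +/- 0.8444i.
For a conjugate pair |z|^2 = z * conj(z) = (product of roots) = c/a = 1/(1.4) = 0.714286, so |z| = sqrt(0.714286) = 0.8452 for both roots.
Moduli of all roots: 0.8452, 0.8452.
All moduli strictly greater than 1? No.
Verdict: Not stationary.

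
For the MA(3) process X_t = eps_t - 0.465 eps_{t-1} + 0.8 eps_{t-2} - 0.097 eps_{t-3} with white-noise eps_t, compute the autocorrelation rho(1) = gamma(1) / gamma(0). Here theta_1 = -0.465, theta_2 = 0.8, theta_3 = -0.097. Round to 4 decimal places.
\rho(1) = -0.4902

For an MA(q) process with theta_0 = 1, the autocovariance is
  gamma(k) = sigma^2 * sum_{i=0..q-k} theta_i * theta_{i+k},
and rho(k) = gamma(k) / gamma(0). Sigma^2 cancels.
  numerator   = (1)*(-0.465) + (-0.465)*(0.8) + (0.8)*(-0.097) = -0.9146.
  denominator = (1)^2 + (-0.465)^2 + (0.8)^2 + (-0.097)^2 = 1.865634.
  rho(1) = -0.9146 / 1.865634 = -0.4902.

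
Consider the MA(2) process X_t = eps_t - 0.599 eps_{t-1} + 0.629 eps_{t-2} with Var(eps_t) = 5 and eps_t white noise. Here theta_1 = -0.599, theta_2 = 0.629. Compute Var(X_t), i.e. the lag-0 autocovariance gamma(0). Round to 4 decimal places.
\gamma(0) = 8.7722

For an MA(q) process X_t = eps_t + sum_i theta_i eps_{t-i} with
Var(eps_t) = sigma^2, the variance is
  gamma(0) = sigma^2 * (1 + sum_i theta_i^2).
  sum_i theta_i^2 = (-0.599)^2 + (0.629)^2 = 0.358801 + 0.395641 = 0.754442.
  gamma(0) = 5 * (1 + 0.754442) = 5 * 1.754442 = 8.77221, which rounds to 8.7722.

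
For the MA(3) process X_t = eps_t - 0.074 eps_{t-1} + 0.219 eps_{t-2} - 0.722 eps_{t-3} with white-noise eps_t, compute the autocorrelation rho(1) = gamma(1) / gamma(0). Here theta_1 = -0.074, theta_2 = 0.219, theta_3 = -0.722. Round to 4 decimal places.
\rho(1) = -0.1577

For an MA(q) process with theta_0 = 1, the autocovariance is
  gamma(k) = sigma^2 * sum_{i=0..q-k} theta_i * theta_{i+k},
and rho(k) = gamma(k) / gamma(0). Sigma^2 cancels.
  numerator   = (1)*(-0.074) + (-0.074)*(0.219) + (0.219)*(-0.722) = -0.248324.
  denominator = (1)^2 + (-0.074)^2 + (0.219)^2 + (-0.722)^2 = 1.574721.
  rho(1) = -0.248324 / 1.574721 = -0.1577.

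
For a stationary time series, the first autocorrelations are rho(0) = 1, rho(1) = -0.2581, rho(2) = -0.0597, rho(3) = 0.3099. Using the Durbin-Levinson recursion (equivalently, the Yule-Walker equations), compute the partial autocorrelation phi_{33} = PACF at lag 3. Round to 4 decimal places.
\phi_{33} = 0.2810

The PACF at lag k is phi_{kk}, the last component of the solution
to the Yule-Walker system G_k phi = r_k where
  (G_k)_{ij} = rho(|i - j|), (r_k)_i = rho(i), i,j = 1..k.
Equivalently, Durbin-Levinson gives phi_{kk} iteratively:
  phi_{11} = rho(1)
  phi_{kk} = [rho(k) - sum_{j=1..k-1} phi_{k-1,j} rho(k-j)]
            / [1 - sum_{j=1..k-1} phi_{k-1,j} rho(j)],
  phi_{k,j} = phi_{k-1,j} - phi_{kk} phi_{k-1,k-j},  j = 1..k-1.
Step k = 1:
  phi_11 = rho(1) = -0.2581.
Step k = 2:
  phi_22 = [rho(2) - phi_11 rho(1)] / [1 - phi_11 rho(1)] = [-0.0597 - (-0.2581)(-0.2581)] / [1 - (-0.2581)(-0.2581)]
         = -0.12631561 / 0.93338439 = -0.135331.
  Update: phi_21 = phi_11 - phi_22 phi_11 = -0.2581 - (-0.135331)(-0.2581) = -0.293029.
Step k = 3:
  phi_33 = [rho(3) - phi_21 rho(2) - phi_22 rho(1)] / [1 - phi_21 rho(1) - phi_22 rho(2)]
    numerator   = 0.3099 - (-0.293029)(-0.0597) - (-0.135331)(-0.2581) = 0.25747731
    denominator = 1 - (-0.293029)(-0.2581) - (-0.135331)(-0.0597) = 0.91629
  phi_33 = 0.25747731 / 0.91629 = 0.281.
Therefore phi_{33} = 0.2810.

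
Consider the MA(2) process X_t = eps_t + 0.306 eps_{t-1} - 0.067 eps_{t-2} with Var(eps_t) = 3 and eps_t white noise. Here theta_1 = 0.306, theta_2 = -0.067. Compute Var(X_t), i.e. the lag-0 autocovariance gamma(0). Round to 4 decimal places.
\gamma(0) = 3.2944

For an MA(q) process X_t = eps_t + sum_i theta_i eps_{t-i} with
Var(eps_t) = sigma^2, the variance is
  gamma(0) = sigma^2 * (1 + sum_i theta_i^2).
  sum_i theta_i^2 = (0.306)^2 + (-0.067)^2 = 0.093636 + 0.004489 = 0.098125.
  gamma(0) = 3 * (1 + 0.098125) = 3 * 1.098125 = 3.294375, which rounds to 3.2944.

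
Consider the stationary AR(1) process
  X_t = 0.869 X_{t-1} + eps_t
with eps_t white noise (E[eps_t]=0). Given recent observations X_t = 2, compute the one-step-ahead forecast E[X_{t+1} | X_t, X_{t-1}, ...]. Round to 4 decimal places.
E[X_{t+1} \mid \mathcal F_t] = 1.7380

For an AR(p) model X_t = c + sum_i phi_i X_{t-i} + eps_t, the
one-step-ahead conditional mean is
  E[X_{t+1} | X_t, ...] = c + sum_i phi_i X_{t+1-i}.
Substitute known values:
  E[X_{t+1} | ...] = (0.869) * (2)
                   = 1.7380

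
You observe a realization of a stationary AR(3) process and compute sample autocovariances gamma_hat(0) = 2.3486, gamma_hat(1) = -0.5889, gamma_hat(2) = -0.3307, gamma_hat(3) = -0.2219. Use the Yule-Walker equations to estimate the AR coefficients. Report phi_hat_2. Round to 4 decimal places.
\hat\phi_{2} = -0.2830

The Yule-Walker equations for an AR(p) process read, in matrix form,
  Gamma_p phi = r_p,   with   (Gamma_p)_{ij} = gamma(|i - j|),
                       (r_p)_i = gamma(i),   i,j = 1..p.
Substitute the sample gammas (Toeplitz matrix and right-hand side of size 3):
  Gamma_p = [[2.3486, -0.5889, -0.3307], [-0.5889, 2.3486, -0.5889], [-0.3307, -0.5889, 2.3486]]
  r_p     = [-0.5889, -0.3307, -0.2219]
Written out (R1..R3):
  (R1) 2.3486 phi_1 - 0.5889 phi_2 - 0.3307 phi_3 = -0.5889
  (R2) -0.5889 phi_1 + 2.3486 phi_2 - 0.5889 phi_3 = -0.3307
  (R3) -0.3307 phi_1 - 0.5889 phi_2 + 2.3486 phi_3 = -0.2219
Gaussian elimination:
  R2 <- R2 - (-0.5889/2.3486) R1 = R2 - (-0.250745) R1:  2.200936 phi_2 - 0.671821 phi_3 = -0.478364
  R3 <- R3 - (-0.3307/2.3486) R1 = R3 - (-0.140807) R1:  -0.671821 phi_2 + 2.302035 phi_3 = -0.304821
  R3 <- R3 - (-0.671821/2.200936) R2 = R3 - (-0.305243) R2:  2.096966 phi_3 = -0.450839
Back-substitution:
  phi_hat_3 = -0.450839 / 2.096966 = -0.214996
  phi_hat_2 = (-0.478364 - (-0.671821)(-0.214996)) / 2.200936 = -0.282972
  phi_hat_1 = (-0.5889 - (-0.5889)(-0.282972) - (-0.3307)(-0.214996)) / 2.3486 = -0.351972
So phi_hat = [-0.3520, -0.2830, -0.2150].
Therefore phi_hat_2 = -0.2830.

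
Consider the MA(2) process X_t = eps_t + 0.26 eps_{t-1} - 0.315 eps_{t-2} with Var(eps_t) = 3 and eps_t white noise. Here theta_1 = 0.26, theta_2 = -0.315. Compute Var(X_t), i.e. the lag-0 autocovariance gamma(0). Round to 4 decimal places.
\gamma(0) = 3.5005

For an MA(q) process X_t = eps_t + sum_i theta_i eps_{t-i} with
Var(eps_t) = sigma^2, the variance is
  gamma(0) = sigma^2 * (1 + sum_i theta_i^2).
  sum_i theta_i^2 = (0.26)^2 + (-0.315)^2 = 0.0676 + 0.099225 = 0.166825.
  gamma(0) = 3 * (1 + 0.166825) = 3 * 1.166825 = 3.500475, which rounds to 3.5005.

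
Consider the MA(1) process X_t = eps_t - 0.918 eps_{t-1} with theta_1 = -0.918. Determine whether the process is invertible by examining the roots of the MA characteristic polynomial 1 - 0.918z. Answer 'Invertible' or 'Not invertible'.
\text{Invertible}

The MA(q) characteristic polynomial is P(z) = 1 - 0.918z.
Invertibility requires all roots to lie outside the unit circle, i.e. |z| > 1 for every root.
This is linear in z: 1 + (-0.918) z = 0  =>  z = -1/(-0.918) = 1.089325,  |z| = 1.089325.
Moduli of all roots: 1.0893.
All moduli strictly greater than 1? Yes.
Verdict: Invertible.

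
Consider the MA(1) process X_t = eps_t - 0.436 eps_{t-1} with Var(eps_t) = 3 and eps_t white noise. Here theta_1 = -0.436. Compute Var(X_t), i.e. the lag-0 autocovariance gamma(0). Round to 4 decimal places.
\gamma(0) = 3.5703

For an MA(q) process X_t = eps_t + sum_i theta_i eps_{t-i} with
Var(eps_t) = sigma^2, the variance is
  gamma(0) = sigma^2 * (1 + sum_i theta_i^2).
  sum_i theta_i^2 = (-0.436)^2 = 0.190096.
  gamma(0) = 3 * (1 + 0.190096) = 3 * 1.190096 = 3.570288, which rounds to 3.5703.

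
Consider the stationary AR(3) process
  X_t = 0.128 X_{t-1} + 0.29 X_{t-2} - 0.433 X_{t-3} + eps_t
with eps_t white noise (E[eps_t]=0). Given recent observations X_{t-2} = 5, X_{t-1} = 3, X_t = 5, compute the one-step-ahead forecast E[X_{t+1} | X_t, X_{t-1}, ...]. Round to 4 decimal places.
E[X_{t+1} \mid \mathcal F_t] = -0.6550

For an AR(p) model X_t = c + sum_i phi_i X_{t-i} + eps_t, the
one-step-ahead conditional mean is
  E[X_{t+1} | X_t, ...] = c + sum_i phi_i X_{t+1-i}.
Substitute known values:
  E[X_{t+1} | ...] = (0.128) * (5) + (0.29) * (3) + (-0.433) * (5)
                   = -0.6550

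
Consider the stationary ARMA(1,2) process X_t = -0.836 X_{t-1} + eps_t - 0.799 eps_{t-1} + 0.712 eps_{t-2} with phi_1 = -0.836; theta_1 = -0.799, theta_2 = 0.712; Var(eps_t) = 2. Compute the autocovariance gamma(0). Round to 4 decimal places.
\gamma(0) = 36.0519

Multiply the model equation by X_{t-k} and take expectations. With theta_0 = psi_0 = 1 and psi_j the MA(infinity) weights, this gives
  gamma(k) - sum_i phi_i gamma(k-i) = c_k,
  c_k = sigma^2 * sum_{j=k..q} theta_j psi_{j-k}   (c_k = 0 for k > q),
using gamma(-m) = gamma(m).
psi-weights needed (psi_j = theta_j + sum_i phi_i psi_{j-i}):
  psi_1 = theta_1 + phi_1 = -0.799 + (-0.836) = -1.635
  psi_2 = theta_2 + phi_1 psi_1 = 0.712 + (-0.836)(-1.635) = 2.07886
Right-hand sides:
  c_0 = sigma^2 (1 + theta_1 psi_1 + theta_2 psi_2) = 2 * (1 + (-0.799)(-1.635) + (0.712)(2.07886)) = 2 * 3.786513 = 7.573027
  c_1 = sigma^2 (theta_1 + theta_2 psi_1) = 2 * (-0.799 + (0.712)(-1.635)) = -3.92624
  c_2 = sigma^2 theta_2 = 2 * (0.712) = 1.424
Equations for k = 0 and k = 1 (AR order 1):
  gamma(0) = phi_1 gamma(1) + c_0
  gamma(1) = phi_1 gamma(0) + c_1
Substituting the second into the first: gamma(0) (1 - phi_1^2) = c_0 + phi_1 c_1, so
  gamma(0) = (c_0 + phi_1 c_1) / (1 - phi_1^2) = (7.573027 + (-0.836)(-3.92624)) / (1 - (-0.836)^2) = 10.855363 / 0.301104 = 36.051873.
Therefore gamma(0) = 36.0519 (to 4 decimal places).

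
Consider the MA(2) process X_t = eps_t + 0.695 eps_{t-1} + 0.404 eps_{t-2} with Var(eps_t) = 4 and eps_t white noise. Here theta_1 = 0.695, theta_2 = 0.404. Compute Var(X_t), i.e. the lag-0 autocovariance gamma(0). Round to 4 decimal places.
\gamma(0) = 6.5850

For an MA(q) process X_t = eps_t + sum_i theta_i eps_{t-i} with
Var(eps_t) = sigma^2, the variance is
  gamma(0) = sigma^2 * (1 + sum_i theta_i^2).
  sum_i theta_i^2 = (0.695)^2 + (0.404)^2 = 0.483025 + 0.163216 = 0.646241.
  gamma(0) = 4 * (1 + 0.646241) = 4 * 1.646241 = 6.584964, which rounds to 6.5850.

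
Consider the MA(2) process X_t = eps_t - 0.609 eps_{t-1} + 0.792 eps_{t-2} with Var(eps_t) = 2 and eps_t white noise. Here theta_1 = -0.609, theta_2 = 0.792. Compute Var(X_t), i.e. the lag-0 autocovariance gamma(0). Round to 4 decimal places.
\gamma(0) = 3.9963

For an MA(q) process X_t = eps_t + sum_i theta_i eps_{t-i} with
Var(eps_t) = sigma^2, the variance is
  gamma(0) = sigma^2 * (1 + sum_i theta_i^2).
  sum_i theta_i^2 = (-0.609)^2 + (0.792)^2 = 0.370881 + 0.627264 = 0.998145.
  gamma(0) = 2 * (1 + 0.998145) = 2 * 1.998145 = 3.99629, which rounds to 3.9963.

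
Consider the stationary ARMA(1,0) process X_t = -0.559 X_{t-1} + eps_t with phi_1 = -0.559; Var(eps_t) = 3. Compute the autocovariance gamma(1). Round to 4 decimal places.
\gamma(1) = -2.4392

Multiply the model equation by X_{t-k} and take expectations. With theta_0 = psi_0 = 1 and psi_j the MA(infinity) weights, this gives
  gamma(k) - sum_i phi_i gamma(k-i) = c_k,
  c_k = sigma^2 * sum_{j=k..q} theta_j psi_{j-k}   (c_k = 0 for k > q),
using gamma(-m) = gamma(m).
Pure AR (q = 0): c_0 = sigma^2 = 3, c_k = 0 for k >= 1.
Equations for k = 0 and k = 1 (AR order 1):
  gamma(0) = phi_1 gamma(1) + c_0
  gamma(1) = phi_1 gamma(0) + c_1
Substituting the second into the first: gamma(0) (1 - phi_1^2) = c_0 + phi_1 c_1, so
  gamma(0) = c_0 / (1 - phi_1^2) = 3 / (1 - (-0.559)^2) = 3 / 0.687519 = 4.363516.
  gamma(1) = phi_1 gamma(0) = (-0.559)(4.363516) = -2.439205.
Therefore gamma(1) = -2.4392 (to 4 decimal places).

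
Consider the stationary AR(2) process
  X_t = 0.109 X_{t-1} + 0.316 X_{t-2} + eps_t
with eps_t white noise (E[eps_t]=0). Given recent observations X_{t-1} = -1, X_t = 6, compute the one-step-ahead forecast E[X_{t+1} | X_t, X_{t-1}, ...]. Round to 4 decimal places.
E[X_{t+1} \mid \mathcal F_t] = 0.3380

For an AR(p) model X_t = c + sum_i phi_i X_{t-i} + eps_t, the
one-step-ahead conditional mean is
  E[X_{t+1} | X_t, ...] = c + sum_i phi_i X_{t+1-i}.
Substitute known values:
  E[X_{t+1} | ...] = (0.109) * (6) + (0.316) * (-1)
                   = 0.3380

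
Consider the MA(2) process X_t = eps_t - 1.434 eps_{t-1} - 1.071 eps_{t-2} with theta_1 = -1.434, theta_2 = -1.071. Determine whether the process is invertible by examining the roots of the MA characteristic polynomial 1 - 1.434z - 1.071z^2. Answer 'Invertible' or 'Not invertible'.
\text{Not invertible}

The MA(q) characteristic polynomial is P(z) = 1 - 1.434z - 1.071z^2.
Invertibility requires all roots to lie outside the unit circle, i.e. |z| > 1 for every root.
Set 1 + (-1.434) z + (-1.071) z^2 = 0, i.e. a z^2 + b z + c = 0 with a = -1.071, b = -1.434, c = 1.
Discriminant D = b^2 - 4ac = (-1.434)^2 - 4*(-1.071)*1 = 2.056356 - (-4.284) = 6.340356.
D >= 0, so the roots are real: z = (-b +/- sqrt(D)) / (2a) = (1.434 +/- 2.518006) / (-2.142).
  z_1 = (1.434 + 2.518006) / (-2.142) = -1.845,   |z_1| = 1.845.
  z_2 = (1.434 - 2.518006) / (-2.142) = 0.5061,   |z_2| = 0.5061.
Moduli of all roots: 1.8450, 0.5061.
All moduli strictly greater than 1? No.
Verdict: Not invertible.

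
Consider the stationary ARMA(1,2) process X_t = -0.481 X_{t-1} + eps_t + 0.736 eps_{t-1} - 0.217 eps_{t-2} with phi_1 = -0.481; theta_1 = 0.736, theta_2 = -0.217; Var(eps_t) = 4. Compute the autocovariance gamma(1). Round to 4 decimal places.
\gamma(1) = 0.3848

Multiply the model equation by X_{t-k} and take expectations. With theta_0 = psi_0 = 1 and psi_j the MA(infinity) weights, this gives
  gamma(k) - sum_i phi_i gamma(k-i) = c_k,
  c_k = sigma^2 * sum_{j=k..q} theta_j psi_{j-k}   (c_k = 0 for k > q),
using gamma(-m) = gamma(m).
psi-weights needed (psi_j = theta_j + sum_i phi_i psi_{j-i}):
  psi_1 = theta_1 + phi_1 = 0.736 + (-0.481) = 0.255
  psi_2 = theta_2 + phi_1 psi_1 = -0.217 + (-0.481)(0.255) = -0.339655
Right-hand sides:
  c_0 = sigma^2 (1 + theta_1 psi_1 + theta_2 psi_2) = 4 * (1 + (0.736)(0.255) + (-0.217)(-0.339655)) = 4 * 1.261385 = 5.045541
  c_1 = sigma^2 (theta_1 + theta_2 psi_1) = 4 * (0.736 + (-0.217)(0.255)) = 2.72266
  c_2 = sigma^2 theta_2 = 4 * (-0.217) = -0.868
Equations for k = 0 and k = 1 (AR order 1):
  gamma(0) = phi_1 gamma(1) + c_0
  gamma(1) = phi_1 gamma(0) + c_1
Substituting the second into the first: gamma(0) (1 - phi_1^2) = c_0 + phi_1 c_1, so
  gamma(0) = (c_0 + phi_1 c_1) / (1 - phi_1^2) = (5.045541 + (-0.481)(2.72266)) / (1 - (-0.481)^2) = 3.735941 / 0.768639 = 4.860463.
  gamma(1) = phi_1 gamma(0) + c_1 = (-0.481)(4.860463) + (2.72266) = 0.384778.
Therefore gamma(1) = 0.3848 (to 4 decimal places).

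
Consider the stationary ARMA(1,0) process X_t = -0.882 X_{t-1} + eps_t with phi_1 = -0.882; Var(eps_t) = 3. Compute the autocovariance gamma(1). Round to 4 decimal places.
\gamma(1) = -11.9148

Multiply the model equation by X_{t-k} and take expectations. With theta_0 = psi_0 = 1 and psi_j the MA(infinity) weights, this gives
  gamma(k) - sum_i phi_i gamma(k-i) = c_k,
  c_k = sigma^2 * sum_{j=k..q} theta_j psi_{j-k}   (c_k = 0 for k > q),
using gamma(-m) = gamma(m).
Pure AR (q = 0): c_0 = sigma^2 = 3, c_k = 0 for k >= 1.
Equations for k = 0 and k = 1 (AR order 1):
  gamma(0) = phi_1 gamma(1) + c_0
  gamma(1) = phi_1 gamma(0) + c_1
Substituting the second into the first: gamma(0) (1 - phi_1^2) = c_0 + phi_1 c_1, so
  gamma(0) = c_0 / (1 - phi_1^2) = 3 / (1 - (-0.882)^2) = 3 / 0.222076 = 13.508889.
  gamma(1) = phi_1 gamma(0) = (-0.882)(13.508889) = -11.91484.
Therefore gamma(1) = -11.9148 (to 4 decimal places).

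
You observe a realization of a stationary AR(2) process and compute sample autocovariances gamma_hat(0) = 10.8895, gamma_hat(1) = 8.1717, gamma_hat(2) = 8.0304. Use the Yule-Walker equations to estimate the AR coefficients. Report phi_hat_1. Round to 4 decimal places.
\hat\phi_{1} = 0.4510

The Yule-Walker equations for an AR(p) process read, in matrix form,
  Gamma_p phi = r_p,   with   (Gamma_p)_{ij} = gamma(|i - j|),
                       (r_p)_i = gamma(i),   i,j = 1..p.
Substitute the sample gammas (Toeplitz matrix and right-hand side of size 2):
  Gamma_p = [[10.8895, 8.1717], [8.1717, 10.8895]]
  r_p     = [8.1717, 8.0304]
Written out:
  10.8895 phi_1 + 8.1717 phi_2 = 8.1717
  8.1717 phi_1 + 10.8895 phi_2 = 8.0304
Solve by Cramer's rule:
  det = gamma(0)^2 - gamma(1)^2 = (10.8895)^2 - (8.1717)^2 = 118.58121025 - 66.77668089 = 51.80452936
  phi_hat_1 = [gamma(1) gamma(0) - gamma(1) gamma(2)] / det = [(8.1717)(10.8895) - (8.1717)(8.0304)] / 51.80452936 = 23.36370747 / 51.80452936 = 0.451
  phi_hat_2 = [gamma(0) gamma(2) - gamma(1)^2] / det = [(10.8895)(8.0304) - (8.1717)^2] / 51.80452936 = 20.67035991 / 51.80452936 = 0.399
So phi_hat = [0.4510, 0.3990].
Therefore phi_hat_1 = 0.4510.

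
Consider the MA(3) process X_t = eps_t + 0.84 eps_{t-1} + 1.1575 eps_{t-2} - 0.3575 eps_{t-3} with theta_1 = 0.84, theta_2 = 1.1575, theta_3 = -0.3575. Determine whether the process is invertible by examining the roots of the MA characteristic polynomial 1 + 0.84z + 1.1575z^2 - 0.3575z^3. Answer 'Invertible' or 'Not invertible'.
\text{Not invertible}

The MA(q) characteristic polynomial is P(z) = 1 + 0.84z + 1.1575z^2 - 0.3575z^3.
Invertibility requires all roots to lie outside the unit circle, i.e. |z| > 1 for every root.
Degree 3: look for a simple real root z0 first, then factor out (1 - z/z0) and solve the remaining quadratic.
Testing z0 = 4: P(4) = 1 + (0.84)(4) + (1.1575)(4)^2 + (-0.3575)(4)^3
  = 1 + (3.36) + (18.52) + (-22.88) = 0.  So z_0 = 4 is a root, |z_0| = 4.
Divide out the factor (1 - 0.25 z) = (1 - z/z0) (since 1/z0 = 0.25):
  P(z) = (1 - 0.25 z)(1 + (1.09) z + (1.43) z^2)
  [check: z-coef 1.09 - (0.25) = 0.84; z^2-coef 1.43 - (0.25)(1.09) = 1.1575; z^3-coef -(0.25)(1.43) = -0.3575.]
Remaining roots from the quadratic factor 1 + (1.09) z + (1.43) z^2:
  Set 1 + (1.09) z + (1.43) z^2 = 0, i.e. a z^2 + b z + c = 0 with a = 1.43, b = 1.09, c = 1.
  Discriminant D = b^2 - 4ac = (1.09)^2 - 4*(1.43)*1 = 1.1881 - (5.72) = -4.5319.
  D < 0, so the roots are the complex-conjugate pair z = (-b +/- i sqrt(-D)) / (2a) = -0.3811 +/- 0.7443i.
  For a conjugate pair |z|^2 = z * conj(z) = (product of roots) = c/a = 1/(1.43) = 0.699301, so |z| = sqrt(0.699301) = 0.8362 for both roots.
Moduli of all roots: 4.0000, 0.8362, 0.8362.
All moduli strictly greater than 1? No.
Verdict: Not invertible.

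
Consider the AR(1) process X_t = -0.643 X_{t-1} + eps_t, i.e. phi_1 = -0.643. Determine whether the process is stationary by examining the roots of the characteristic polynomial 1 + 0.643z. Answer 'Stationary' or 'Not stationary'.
\text{Stationary}

The AR(p) characteristic polynomial is P(z) = 1 + 0.643z.
Stationarity requires all roots to lie outside the unit circle, i.e. |z| > 1 for every root.
This is linear in z: 1 + (0.643) z = 0  =>  z = -1/(0.643) = -1.55521,  |z| = 1.55521.
Moduli of all roots: 1.5552.
All moduli strictly greater than 1? Yes.
Verdict: Stationary.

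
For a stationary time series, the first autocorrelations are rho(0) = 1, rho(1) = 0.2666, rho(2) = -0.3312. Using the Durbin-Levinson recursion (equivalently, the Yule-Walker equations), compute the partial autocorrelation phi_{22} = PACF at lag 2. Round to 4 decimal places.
\phi_{22} = -0.4331

The PACF at lag k is phi_{kk}, the last component of the solution
to the Yule-Walker system G_k phi = r_k where
  (G_k)_{ij} = rho(|i - j|), (r_k)_i = rho(i), i,j = 1..k.
Equivalently, Durbin-Levinson gives phi_{kk} iteratively:
  phi_{11} = rho(1)
  phi_{kk} = [rho(k) - sum_{j=1..k-1} phi_{k-1,j} rho(k-j)]
            / [1 - sum_{j=1..k-1} phi_{k-1,j} rho(j)],
  phi_{k,j} = phi_{k-1,j} - phi_{kk} phi_{k-1,k-j},  j = 1..k-1.
Step k = 1:
  phi_11 = rho(1) = 0.2666.
Step k = 2:
  phi_22 = [rho(2) - phi_11 rho(1)] / [1 - phi_11 rho(1)] = [-0.3312 - (0.2666)(0.2666)] / [1 - (0.2666)(0.2666)]
         = -0.40227556 / 0.92892444 = -0.4331.
Therefore phi_{22} = -0.4331.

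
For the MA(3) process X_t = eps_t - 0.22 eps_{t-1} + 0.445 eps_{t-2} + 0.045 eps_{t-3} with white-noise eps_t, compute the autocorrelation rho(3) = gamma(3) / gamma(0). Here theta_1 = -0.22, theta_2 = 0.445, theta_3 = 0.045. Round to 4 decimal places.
\rho(3) = 0.0360

For an MA(q) process with theta_0 = 1, the autocovariance is
  gamma(k) = sigma^2 * sum_{i=0..q-k} theta_i * theta_{i+k},
and rho(k) = gamma(k) / gamma(0). Sigma^2 cancels.
  numerator   = (1)*(0.045) = 0.045.
  denominator = (1)^2 + (-0.22)^2 + (0.445)^2 + (0.045)^2 = 1.24845.
  rho(3) = 0.045 / 1.24845 = 0.0360.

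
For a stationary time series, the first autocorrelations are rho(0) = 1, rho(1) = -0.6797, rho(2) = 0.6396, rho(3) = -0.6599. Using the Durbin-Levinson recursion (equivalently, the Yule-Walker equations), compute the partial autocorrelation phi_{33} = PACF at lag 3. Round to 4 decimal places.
\phi_{33} = -0.3010

The PACF at lag k is phi_{kk}, the last component of the solution
to the Yule-Walker system G_k phi = r_k where
  (G_k)_{ij} = rho(|i - j|), (r_k)_i = rho(i), i,j = 1..k.
Equivalently, Durbin-Levinson gives phi_{kk} iteratively:
  phi_{11} = rho(1)
  phi_{kk} = [rho(k) - sum_{j=1..k-1} phi_{k-1,j} rho(k-j)]
            / [1 - sum_{j=1..k-1} phi_{k-1,j} rho(j)],
  phi_{k,j} = phi_{k-1,j} - phi_{kk} phi_{k-1,k-j},  j = 1..k-1.
Step k = 1:
  phi_11 = rho(1) = -0.6797.
Step k = 2:
  phi_22 = [rho(2) - phi_11 rho(1)] / [1 - phi_11 rho(1)] = [0.6396 - (-0.6797)(-0.6797)] / [1 - (-0.6797)(-0.6797)]
         = 0.17760791 / 0.53800791 = 0.330121.
  Update: phi_21 = phi_11 - phi_22 phi_11 = -0.6797 - (0.330121)(-0.6797) = -0.455317.
Step k = 3:
  phi_33 = [rho(3) - phi_21 rho(2) - phi_22 rho(1)] / [1 - phi_21 rho(1) - phi_22 rho(2)]
    numerator   = -0.6599 - (-0.455317)(0.6396) - (0.330121)(-0.6797) = -0.14429607
    denominator = 1 - (-0.455317)(-0.6797) - (0.330121)(0.6396) = 0.47937574
  phi_33 = -0.14429607 / 0.47937574 = -0.301.
Therefore phi_{33} = -0.3010.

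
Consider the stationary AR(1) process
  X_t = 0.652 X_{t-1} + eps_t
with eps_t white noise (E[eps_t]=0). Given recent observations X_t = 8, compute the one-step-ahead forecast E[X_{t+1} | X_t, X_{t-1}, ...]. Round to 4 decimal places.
E[X_{t+1} \mid \mathcal F_t] = 5.2160

For an AR(p) model X_t = c + sum_i phi_i X_{t-i} + eps_t, the
one-step-ahead conditional mean is
  E[X_{t+1} | X_t, ...] = c + sum_i phi_i X_{t+1-i}.
Substitute known values:
  E[X_{t+1} | ...] = (0.652) * (8)
                   = 5.2160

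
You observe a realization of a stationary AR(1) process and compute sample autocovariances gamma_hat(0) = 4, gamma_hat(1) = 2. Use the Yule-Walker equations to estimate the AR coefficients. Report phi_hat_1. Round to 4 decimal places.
\hat\phi_{1} = 0.5000

The Yule-Walker equations for an AR(p) process read, in matrix form,
  Gamma_p phi = r_p,   with   (Gamma_p)_{ij} = gamma(|i - j|),
                       (r_p)_i = gamma(i),   i,j = 1..p.
Substitute the sample gammas (Toeplitz matrix and right-hand side of size 1):
  Gamma_p = [[4.0]]
  r_p     = [2.0]
With p = 1 this is the single equation gamma(0) phi_1 = gamma(1):
  phi_hat_1 = gamma(1) / gamma(0) = 2 / 4 = 0.5000.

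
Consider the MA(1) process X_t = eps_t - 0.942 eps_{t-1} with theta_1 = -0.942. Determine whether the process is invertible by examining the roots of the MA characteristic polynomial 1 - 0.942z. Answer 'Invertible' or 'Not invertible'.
\text{Invertible}

The MA(q) characteristic polynomial is P(z) = 1 - 0.942z.
Invertibility requires all roots to lie outside the unit circle, i.e. |z| > 1 for every root.
This is linear in z: 1 + (-0.942) z = 0  =>  z = -1/(-0.942) = 1.061571,  |z| = 1.061571.
Moduli of all roots: 1.0616.
All moduli strictly greater than 1? Yes.
Verdict: Invertible.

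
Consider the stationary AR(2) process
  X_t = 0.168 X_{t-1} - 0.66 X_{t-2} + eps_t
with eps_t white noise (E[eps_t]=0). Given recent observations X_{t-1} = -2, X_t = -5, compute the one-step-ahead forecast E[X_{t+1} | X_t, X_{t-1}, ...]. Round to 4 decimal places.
E[X_{t+1} \mid \mathcal F_t] = 0.4800

For an AR(p) model X_t = c + sum_i phi_i X_{t-i} + eps_t, the
one-step-ahead conditional mean is
  E[X_{t+1} | X_t, ...] = c + sum_i phi_i X_{t+1-i}.
Substitute known values:
  E[X_{t+1} | ...] = (0.168) * (-5) + (-0.66) * (-2)
                   = 0.4800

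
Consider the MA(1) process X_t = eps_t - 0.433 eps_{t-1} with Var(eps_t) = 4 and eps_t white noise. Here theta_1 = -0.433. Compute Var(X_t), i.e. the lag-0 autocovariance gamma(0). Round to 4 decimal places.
\gamma(0) = 4.7500

For an MA(q) process X_t = eps_t + sum_i theta_i eps_{t-i} with
Var(eps_t) = sigma^2, the variance is
  gamma(0) = sigma^2 * (1 + sum_i theta_i^2).
  sum_i theta_i^2 = (-0.433)^2 = 0.187489.
  gamma(0) = 4 * (1 + 0.187489) = 4 * 1.187489 = 4.749956, which rounds to 4.7500.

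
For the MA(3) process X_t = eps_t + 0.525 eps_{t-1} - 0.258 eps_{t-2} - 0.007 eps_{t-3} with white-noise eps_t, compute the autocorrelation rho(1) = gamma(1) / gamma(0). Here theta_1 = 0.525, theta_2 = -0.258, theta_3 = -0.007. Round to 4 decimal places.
\rho(1) = 0.2916

For an MA(q) process with theta_0 = 1, the autocovariance is
  gamma(k) = sigma^2 * sum_{i=0..q-k} theta_i * theta_{i+k},
and rho(k) = gamma(k) / gamma(0). Sigma^2 cancels.
  numerator   = (1)*(0.525) + (0.525)*(-0.258) + (-0.258)*(-0.007) = 0.391356.
  denominator = (1)^2 + (0.525)^2 + (-0.258)^2 + (-0.007)^2 = 1.342238.
  rho(1) = 0.391356 / 1.342238 = 0.2916.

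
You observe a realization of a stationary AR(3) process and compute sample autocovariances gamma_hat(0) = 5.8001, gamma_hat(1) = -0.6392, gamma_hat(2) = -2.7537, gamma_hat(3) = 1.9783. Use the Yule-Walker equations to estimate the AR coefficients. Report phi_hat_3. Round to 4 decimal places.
\hat\phi_{3} = 0.2790

The Yule-Walker equations for an AR(p) process read, in matrix form,
  Gamma_p phi = r_p,   with   (Gamma_p)_{ij} = gamma(|i - j|),
                       (r_p)_i = gamma(i),   i,j = 1..p.
Substitute the sample gammas (Toeplitz matrix and right-hand side of size 3):
  Gamma_p = [[5.8001, -0.6392, -2.7537], [-0.6392, 5.8001, -0.6392], [-2.7537, -0.6392, 5.8001]]
  r_p     = [-0.6392, -2.7537, 1.9783]
Written out (R1..R3):
  (R1) 5.8001 phi_1 - 0.6392 phi_2 - 2.7537 phi_3 = -0.6392
  (R2) -0.6392 phi_1 + 5.8001 phi_2 - 0.6392 phi_3 = -2.7537
  (R3) -2.7537 phi_1 - 0.6392 phi_2 + 5.8001 phi_3 = 1.9783
Gaussian elimination:
  R2 <- R2 - (-0.6392/5.8001) R1 = R2 - (-0.110205) R1:  5.729657 phi_2 - 0.942671 phi_3 = -2.824143
  R3 <- R3 - (-2.7537/5.8001) R1 = R3 - (-0.474768) R1:  -0.942671 phi_2 + 4.492732 phi_3 = 1.674829
  R3 <- R3 - (-0.942671/5.729657) R2 = R3 - (-0.164525) R2:  4.337639 phi_3 = 1.210187
Back-substitution:
  phi_hat_3 = 1.210187 / 4.337639 = 0.278997
  phi_hat_2 = (-2.824143 - (-0.942671)(0.278997)) / 5.729657 = -0.446997
  phi_hat_1 = (-0.6392 - (-0.6392)(-0.446997) - (-2.7537)(0.278997)) / 5.8001 = -0.027008
So phi_hat = [-0.0270, -0.4470, 0.2790].
Therefore phi_hat_3 = 0.2790.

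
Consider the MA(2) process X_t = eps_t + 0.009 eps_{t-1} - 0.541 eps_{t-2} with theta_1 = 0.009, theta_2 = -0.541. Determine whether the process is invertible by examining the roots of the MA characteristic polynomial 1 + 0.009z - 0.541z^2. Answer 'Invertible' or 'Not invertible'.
\text{Invertible}

The MA(q) characteristic polynomial is P(z) = 1 + 0.009z - 0.541z^2.
Invertibility requires all roots to lie outside the unit circle, i.e. |z| > 1 for every root.
Set 1 + (0.009) z + (-0.541) z^2 = 0, i.e. a z^2 + b z + c = 0 with a = -0.541, b = 0.009, c = 1.
Discriminant D = b^2 - 4ac = (0.009)^2 - 4*(-0.541)*1 = 0.000081 - (-2.164) = 2.164081.
D >= 0, so the roots are real: z = (-b +/- sqrt(D)) / (2a) = (-0.009 +/- 1.471082) / (-1.082).
  z_1 = (-0.009 + 1.471082) / (-1.082) = -1.3513,   |z_1| = 1.3513.
  z_2 = (-0.009 - 1.471082) / (-1.082) = 1.3679,   |z_2| = 1.3679.
Moduli of all roots: 1.3513, 1.3679.
All moduli strictly greater than 1? Yes.
Verdict: Invertible.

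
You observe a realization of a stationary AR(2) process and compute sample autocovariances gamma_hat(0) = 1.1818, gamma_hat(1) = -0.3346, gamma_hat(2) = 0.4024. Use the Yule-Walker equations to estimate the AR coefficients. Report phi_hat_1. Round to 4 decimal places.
\hat\phi_{1} = -0.2030

The Yule-Walker equations for an AR(p) process read, in matrix form,
  Gamma_p phi = r_p,   with   (Gamma_p)_{ij} = gamma(|i - j|),
                       (r_p)_i = gamma(i),   i,j = 1..p.
Substitute the sample gammas (Toeplitz matrix and right-hand side of size 2):
  Gamma_p = [[1.1818, -0.3346], [-0.3346, 1.1818]]
  r_p     = [-0.3346, 0.4024]
Written out:
  1.1818 phi_1 - 0.3346 phi_2 = -0.3346
  -0.3346 phi_1 + 1.1818 phi_2 = 0.4024
Solve by Cramer's rule:
  det = gamma(0)^2 - gamma(1)^2 = (1.1818)^2 - (-0.3346)^2 = 1.39665124 - 0.11195716 = 1.28469408
  phi_hat_1 = [gamma(1) gamma(0) - gamma(1) gamma(2)] / det = [(-0.3346)(1.1818) - (-0.3346)(0.4024)] / 1.28469408 = -0.26078724 / 1.28469408 = -0.203
  phi_hat_2 = [gamma(0) gamma(2) - gamma(1)^2] / det = [(1.1818)(0.4024) - (-0.3346)^2] / 1.28469408 = 0.36359916 / 1.28469408 = 0.283
So phi_hat = [-0.2030, 0.2830].
Therefore phi_hat_1 = -0.2030.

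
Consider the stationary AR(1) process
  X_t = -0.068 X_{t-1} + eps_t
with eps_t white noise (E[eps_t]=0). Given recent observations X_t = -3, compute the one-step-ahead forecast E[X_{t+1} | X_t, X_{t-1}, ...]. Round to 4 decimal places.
E[X_{t+1} \mid \mathcal F_t] = 0.2040

For an AR(p) model X_t = c + sum_i phi_i X_{t-i} + eps_t, the
one-step-ahead conditional mean is
  E[X_{t+1} | X_t, ...] = c + sum_i phi_i X_{t+1-i}.
Substitute known values:
  E[X_{t+1} | ...] = (-0.068) * (-3)
                   = 0.2040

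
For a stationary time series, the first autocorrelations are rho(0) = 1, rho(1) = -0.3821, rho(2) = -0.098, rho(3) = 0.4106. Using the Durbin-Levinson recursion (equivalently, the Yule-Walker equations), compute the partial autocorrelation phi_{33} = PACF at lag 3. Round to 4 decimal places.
\phi_{33} = 0.3229

The PACF at lag k is phi_{kk}, the last component of the solution
to the Yule-Walker system G_k phi = r_k where
  (G_k)_{ij} = rho(|i - j|), (r_k)_i = rho(i), i,j = 1..k.
Equivalently, Durbin-Levinson gives phi_{kk} iteratively:
  phi_{11} = rho(1)
  phi_{kk} = [rho(k) - sum_{j=1..k-1} phi_{k-1,j} rho(k-j)]
            / [1 - sum_{j=1..k-1} phi_{k-1,j} rho(j)],
  phi_{k,j} = phi_{k-1,j} - phi_{kk} phi_{k-1,k-j},  j = 1..k-1.
Step k = 1:
  phi_11 = rho(1) = -0.3821.
Step k = 2:
  phi_22 = [rho(2) - phi_11 rho(1)] / [1 - phi_11 rho(1)] = [-0.098 - (-0.3821)(-0.3821)] / [1 - (-0.3821)(-0.3821)]
         = -0.24400041 / 0.85399959 = -0.285715.
  Update: phi_21 = phi_11 - phi_22 phi_11 = -0.3821 - (-0.285715)(-0.3821) = -0.491272.
Step k = 3:
  phi_33 = [rho(3) - phi_21 rho(2) - phi_22 rho(1)] / [1 - phi_21 rho(1) - phi_22 rho(2)]
    numerator   = 0.4106 - (-0.491272)(-0.098) - (-0.285715)(-0.3821) = 0.25328371
    denominator = 1 - (-0.491272)(-0.3821) - (-0.285715)(-0.098) = 0.78428504
  phi_33 = 0.25328371 / 0.78428504 = 0.3229.
Therefore phi_{33} = 0.3229.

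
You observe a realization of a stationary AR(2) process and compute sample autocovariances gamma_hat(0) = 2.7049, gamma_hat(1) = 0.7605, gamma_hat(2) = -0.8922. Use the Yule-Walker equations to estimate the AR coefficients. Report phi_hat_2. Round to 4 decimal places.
\hat\phi_{2} = -0.4440

The Yule-Walker equations for an AR(p) process read, in matrix form,
  Gamma_p phi = r_p,   with   (Gamma_p)_{ij} = gamma(|i - j|),
                       (r_p)_i = gamma(i),   i,j = 1..p.
Substitute the sample gammas (Toeplitz matrix and right-hand side of size 2):
  Gamma_p = [[2.7049, 0.7605], [0.7605, 2.7049]]
  r_p     = [0.7605, -0.8922]
Written out:
  2.7049 phi_1 + 0.7605 phi_2 = 0.7605
  0.7605 phi_1 + 2.7049 phi_2 = -0.8922
Solve by Cramer's rule:
  det = gamma(0)^2 - gamma(1)^2 = (2.7049)^2 - (0.7605)^2 = 7.31648401 - 0.57836025 = 6.73812376
  phi_hat_1 = [gamma(1) gamma(0) - gamma(1) gamma(2)] / det = [(0.7605)(2.7049) - (0.7605)(-0.8922)] / 6.73812376 = 2.73559455 / 6.73812376 = 0.406
  phi_hat_2 = [gamma(0) gamma(2) - gamma(1)^2] / det = [(2.7049)(-0.8922) - (0.7605)^2] / 6.73812376 = -2.99167203 / 6.73812376 = -0.444
So phi_hat = [0.4060, -0.4440].
Therefore phi_hat_2 = -0.4440.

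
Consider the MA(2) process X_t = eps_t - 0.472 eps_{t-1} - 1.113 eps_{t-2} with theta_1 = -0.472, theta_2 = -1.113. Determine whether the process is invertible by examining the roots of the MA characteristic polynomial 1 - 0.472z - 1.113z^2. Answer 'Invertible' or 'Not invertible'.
\text{Not invertible}

The MA(q) characteristic polynomial is P(z) = 1 - 0.472z - 1.113z^2.
Invertibility requires all roots to lie outside the unit circle, i.e. |z| > 1 for every root.
Set 1 + (-0.472) z + (-1.113) z^2 = 0, i.e. a z^2 + b z + c = 0 with a = -1.113, b = -0.472, c = 1.
Discriminant D = b^2 - 4ac = (-0.472)^2 - 4*(-1.113)*1 = 0.222784 - (-4.452) = 4.674784.
D >= 0, so the roots are real: z = (-b +/- sqrt(D)) / (2a) = (0.472 +/- 2.162125) / (-2.226).
  z_1 = (0.472 + 2.162125) / (-2.226) = -1.1833,   |z_1| = 1.1833.
  z_2 = (0.472 - 2.162125) / (-2.226) = 0.7593,   |z_2| = 0.7593.
Moduli of all roots: 1.1833, 0.7593.
All moduli strictly greater than 1? No.
Verdict: Not invertible.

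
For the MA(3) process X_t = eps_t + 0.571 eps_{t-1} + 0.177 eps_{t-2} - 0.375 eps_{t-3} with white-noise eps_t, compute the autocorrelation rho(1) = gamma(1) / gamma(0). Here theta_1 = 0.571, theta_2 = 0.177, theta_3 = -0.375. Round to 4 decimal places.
\rho(1) = 0.4043

For an MA(q) process with theta_0 = 1, the autocovariance is
  gamma(k) = sigma^2 * sum_{i=0..q-k} theta_i * theta_{i+k},
and rho(k) = gamma(k) / gamma(0). Sigma^2 cancels.
  numerator   = (1)*(0.571) + (0.571)*(0.177) + (0.177)*(-0.375) = 0.605692.
  denominator = (1)^2 + (0.571)^2 + (0.177)^2 + (-0.375)^2 = 1.497995.
  rho(1) = 0.605692 / 1.497995 = 0.4043.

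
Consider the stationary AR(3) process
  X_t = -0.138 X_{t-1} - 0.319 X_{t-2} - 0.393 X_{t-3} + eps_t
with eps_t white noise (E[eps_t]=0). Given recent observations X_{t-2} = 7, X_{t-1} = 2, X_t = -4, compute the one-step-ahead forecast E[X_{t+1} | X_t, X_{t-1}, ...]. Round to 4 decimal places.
E[X_{t+1} \mid \mathcal F_t] = -2.8370

For an AR(p) model X_t = c + sum_i phi_i X_{t-i} + eps_t, the
one-step-ahead conditional mean is
  E[X_{t+1} | X_t, ...] = c + sum_i phi_i X_{t+1-i}.
Substitute known values:
  E[X_{t+1} | ...] = (-0.138) * (-4) + (-0.319) * (2) + (-0.393) * (7)
                   = -2.8370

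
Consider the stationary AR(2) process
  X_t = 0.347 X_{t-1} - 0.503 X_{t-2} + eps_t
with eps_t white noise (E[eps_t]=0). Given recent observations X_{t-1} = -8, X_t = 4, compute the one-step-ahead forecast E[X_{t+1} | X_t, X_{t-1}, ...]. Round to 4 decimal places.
E[X_{t+1} \mid \mathcal F_t] = 5.4120

For an AR(p) model X_t = c + sum_i phi_i X_{t-i} + eps_t, the
one-step-ahead conditional mean is
  E[X_{t+1} | X_t, ...] = c + sum_i phi_i X_{t+1-i}.
Substitute known values:
  E[X_{t+1} | ...] = (0.347) * (4) + (-0.503) * (-8)
                   = 5.4120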